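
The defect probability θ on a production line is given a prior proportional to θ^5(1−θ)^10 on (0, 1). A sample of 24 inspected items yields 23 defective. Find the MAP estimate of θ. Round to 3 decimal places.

θ̂_MAP = 0.718

The prior density ∝ θ^5(1−θ)^10 is the kernel of Beta(6, 11).
Data: 23 successes in 24 trials. The binomial likelihood contributes θ^23(1−θ)^1, so the posterior is Beta(6+23, 11+1) = Beta(29, 12).
For Beta(a, b) with a, b > 1 the mode is (a−1)/(a+b−2) = 28/39 ≈ 0.718.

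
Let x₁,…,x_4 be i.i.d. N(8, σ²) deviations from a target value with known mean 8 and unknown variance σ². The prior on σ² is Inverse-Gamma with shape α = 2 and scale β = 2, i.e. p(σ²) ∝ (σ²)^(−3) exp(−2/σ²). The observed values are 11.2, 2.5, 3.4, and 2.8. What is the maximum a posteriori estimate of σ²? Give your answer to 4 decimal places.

σ̂²_MAP = 9.2690

Sum of squared deviations about the known mean: SS = (11.2−8)² + (2.5−8)² + (3.4−8)² + (2.8−8)² = 88.69.
The Normal likelihood contributes (σ²)^(−n/2) exp(−SS/(2σ²)), so the posterior is Inverse-Gamma(α + n/2, β + SS/2) = Inverse-Gamma(4, 46.345).
The mode of Inverse-Gamma(a, b) is b/(a+1) = 46.345/5 ≈ 9.2690.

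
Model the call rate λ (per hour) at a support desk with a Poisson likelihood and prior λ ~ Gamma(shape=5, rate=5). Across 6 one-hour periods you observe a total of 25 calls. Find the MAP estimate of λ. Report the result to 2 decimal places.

λ̂_MAP = 2.64

Σxᵢ = 25, n = 6.
Posterior ∝ λ^4e^(−5λ) · λ^25e^(−6λ) = λ^29e^(−11λ), i.e. Gamma(shape=30, rate=11).
The mode of a Gamma(a, b) with a ≥ 1 (shape–rate) is (a−1)/b = 29/11 ≈ 2.64.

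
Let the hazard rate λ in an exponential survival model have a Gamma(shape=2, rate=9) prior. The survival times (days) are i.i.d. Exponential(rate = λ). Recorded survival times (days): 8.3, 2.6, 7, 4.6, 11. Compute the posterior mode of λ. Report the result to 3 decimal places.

λ̂_MAP = 0.141

The Exponential(rate=λ) likelihood is ∝ λ^n e^(−λΣtᵢ). Here n = 5 and Σtᵢ = 8.3 + 2.6 + 7 + 4.6 + 11 = 33.5.
Posterior ∝ λe^(−9λ) · λ^5e^(−33.5λ) = λ^6e^(−42.5λ), i.e. Gamma(7, 42.5).
Mode = (a−1)/b = 6/42.5 ≈ 0.141.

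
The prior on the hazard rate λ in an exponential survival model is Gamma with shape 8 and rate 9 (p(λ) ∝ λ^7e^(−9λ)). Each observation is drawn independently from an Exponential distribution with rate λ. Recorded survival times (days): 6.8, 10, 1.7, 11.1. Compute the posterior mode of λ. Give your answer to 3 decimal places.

λ̂_MAP = 0.285

The Exponential(rate=λ) likelihood is ∝ λ^n e^(−λΣtᵢ). Here n = 4 and Σtᵢ = 6.8 + 10 + 1.7 + 11.1 = 29.6.
Posterior ∝ λ^7e^(−9λ) · λ^4e^(−29.6λ) = λ^11e^(−38.6λ), i.e. Gamma(12, 38.6).
Mode = (a−1)/b = 11/38.6 ≈ 0.285.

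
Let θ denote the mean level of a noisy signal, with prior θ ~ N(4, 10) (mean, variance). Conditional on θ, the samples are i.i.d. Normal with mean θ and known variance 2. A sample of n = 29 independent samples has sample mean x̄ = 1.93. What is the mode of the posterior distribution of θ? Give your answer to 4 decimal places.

θ̂_MAP = 1.9442

n = 29, x̄ = 1.93.
For a Normal prior and Normal likelihood with known variance, the posterior is Normal; its mode equals its mean, the precision-weighted average.
Prior precision 1/σ₀² = 1/10 = 0.1; data precision n/σ² = 29/2 = 14.5.
θ̂ = (0.1·4 + 14.5·1.93) / (0.1 + 14.5) = 28.385/14.6 = 5677/2920 ≈ 1.9442.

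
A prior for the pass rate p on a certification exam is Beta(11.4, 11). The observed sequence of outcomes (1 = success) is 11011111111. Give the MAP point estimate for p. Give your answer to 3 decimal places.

Prior: Beta(11.4, 11).
Data: 10 successes in 11 trials (from the sequence). The binomial likelihood contributes p^10(1−p)^1, so the posterior is Beta(11.4+10, 11+1) = Beta(21.4, 12).
For Beta(a, b) with a, b > 1 the mode is (a−1)/(a+b−2) = 20.4/31.4 ≈ 0.650.

p̂_MAP = 0.650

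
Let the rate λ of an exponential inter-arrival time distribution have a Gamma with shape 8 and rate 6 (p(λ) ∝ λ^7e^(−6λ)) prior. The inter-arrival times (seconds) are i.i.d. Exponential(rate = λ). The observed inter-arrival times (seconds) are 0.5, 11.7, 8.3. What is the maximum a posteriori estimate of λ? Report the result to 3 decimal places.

λ̂_MAP = 0.377

The Exponential(rate=λ) likelihood is ∝ λ^n e^(−λΣtᵢ). Here n = 3 and Σtᵢ = 0.5 + 11.7 + 8.3 = 20.5.
Posterior ∝ λ^7e^(−6λ) · λ^3e^(−20.5λ) = λ^10e^(−26.5λ), i.e. Gamma(11, 26.5).
Mode = (a−1)/b = 10/26.5 ≈ 0.377.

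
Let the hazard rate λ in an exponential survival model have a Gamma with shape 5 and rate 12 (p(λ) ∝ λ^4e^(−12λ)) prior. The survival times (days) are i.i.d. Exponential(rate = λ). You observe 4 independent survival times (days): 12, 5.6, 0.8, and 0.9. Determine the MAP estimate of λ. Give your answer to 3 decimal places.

The Exponential(rate=λ) likelihood is ∝ λ^n e^(−λΣtᵢ). Here n = 4 and Σtᵢ = 12 + 5.6 + 0.8 + 0.9 = 19.3.
Posterior ∝ λ^4e^(−12λ) · λ^4e^(−19.3λ) = λ^8e^(−31.3λ), i.e. Gamma(9, 31.3).
Mode = (a−1)/b = 8/31.3 ≈ 0.256.

λ̂_MAP = 0.256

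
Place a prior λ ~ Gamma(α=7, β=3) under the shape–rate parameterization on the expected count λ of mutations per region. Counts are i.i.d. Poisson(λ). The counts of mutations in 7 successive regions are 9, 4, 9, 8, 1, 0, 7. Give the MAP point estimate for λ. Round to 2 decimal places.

Σxᵢ = 9+4+9+8+1+0+7 = 38, with n = 7.
Posterior ∝ λ^6e^(−3λ) · λ^38e^(−7λ) = λ^44e^(−10λ), i.e. Gamma(shape=45, rate=10).
The mode of a Gamma(a, b) with a ≥ 1 (shape–rate) is (a−1)/b = 44/10 ≈ 4.40.

λ̂_MAP = 4.40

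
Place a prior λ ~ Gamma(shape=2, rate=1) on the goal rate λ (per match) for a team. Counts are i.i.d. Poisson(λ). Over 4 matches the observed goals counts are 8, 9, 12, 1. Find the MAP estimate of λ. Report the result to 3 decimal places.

λ̂_MAP = 6.200

Σxᵢ = 8+9+12+1 = 30, with n = 4.
Posterior ∝ λe^(−1λ) · λ^30e^(−4λ) = λ^31e^(−5λ), i.e. Gamma(shape=32, rate=5).
The mode of a Gamma(a, b) with a ≥ 1 (shape–rate) is (a−1)/b = 31/5 ≈ 6.200.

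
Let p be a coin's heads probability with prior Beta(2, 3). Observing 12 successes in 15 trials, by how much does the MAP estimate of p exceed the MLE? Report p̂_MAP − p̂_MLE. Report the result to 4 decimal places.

MAP − MLE = -0.0778

Posterior is Beta(14, 6); MAP = (14−1)/(20−2) = 13/18 ≈ 0.72222.
MLE ignores the prior: p̂_MLE = k/n = 12/15 ≈ 0.80000.
Difference = 13/18 − 12/15 = -7/90 ≈ -0.0778.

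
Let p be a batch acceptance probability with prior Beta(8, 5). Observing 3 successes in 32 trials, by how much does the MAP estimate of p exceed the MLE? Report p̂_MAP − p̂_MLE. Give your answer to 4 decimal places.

MAP − MLE = 0.1388

Posterior is Beta(11, 34); MAP = (11−1)/(45−2) = 10/43 ≈ 0.23256.
MLE ignores the prior: p̂_MLE = k/n = 3/32 ≈ 0.09375.
Difference = 10/43 − 3/32 = 191/1376 ≈ 0.1388.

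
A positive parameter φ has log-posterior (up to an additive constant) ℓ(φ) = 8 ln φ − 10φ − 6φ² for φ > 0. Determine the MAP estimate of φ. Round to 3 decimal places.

ℓ'(φ) = 8/φ − 10 − 12φ. Setting this to zero and multiplying by φ: 12φ² + 10φ − 8 = 0.
φ = (−10 + √(10² + 4·12·8)) / (2·12) = (−10 + √484) / 24 = (−10 + 22)/24 = 1/2.
ℓ''(φ) = −8/φ² − 12 < 0, confirming a maximum.

φ̂_MAP = 0.500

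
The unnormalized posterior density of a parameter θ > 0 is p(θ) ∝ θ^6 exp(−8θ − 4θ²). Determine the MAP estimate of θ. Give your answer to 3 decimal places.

θ̂_MAP = 0.500

ℓ'(θ) = 6/θ − 8 − 8θ. Setting this to zero and multiplying by θ: 8θ² + 8θ − 6 = 0.
θ = (−8 + √(8² + 4·8·6)) / (2·8) = (−8 + √256) / 16 = (−8 + 16)/16 = 1/2.
ℓ''(θ) = −6/θ² − 8 < 0, confirming a maximum.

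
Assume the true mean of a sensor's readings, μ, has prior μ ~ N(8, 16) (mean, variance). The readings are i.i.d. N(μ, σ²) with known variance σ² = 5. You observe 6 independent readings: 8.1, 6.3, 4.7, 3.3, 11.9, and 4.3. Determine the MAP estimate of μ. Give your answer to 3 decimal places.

μ̂_MAP = 6.511

n = 6; x̄ = (8.1 + 6.3 + 4.7 + 3.3 + 11.9 + 4.3)/6 = 38.6/6 = 193/30 ≈ 6.4333.
For a Normal prior and Normal likelihood with known variance, the posterior is Normal; its mode equals its mean, the precision-weighted average.
Prior precision 1/σ₀² = 1/16 = 0.0625; data precision n/σ² = 6/5 = 1.2.
μ̂ = (0.0625·8 + 1.2·(193/30)) / (0.0625 + 1.2) = 8.22/1.2625 = 3288/505 ≈ 6.511.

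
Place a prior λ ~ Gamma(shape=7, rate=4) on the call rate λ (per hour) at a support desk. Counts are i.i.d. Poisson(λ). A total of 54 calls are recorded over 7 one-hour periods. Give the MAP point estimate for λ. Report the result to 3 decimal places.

λ̂_MAP = 5.455

Σxᵢ = 54, n = 7.
Posterior ∝ λ^6e^(−4λ) · λ^54e^(−7λ) = λ^60e^(−11λ), i.e. Gamma(shape=61, rate=11).
The mode of a Gamma(a, b) with a ≥ 1 (shape–rate) is (a−1)/b = 60/11 ≈ 5.455.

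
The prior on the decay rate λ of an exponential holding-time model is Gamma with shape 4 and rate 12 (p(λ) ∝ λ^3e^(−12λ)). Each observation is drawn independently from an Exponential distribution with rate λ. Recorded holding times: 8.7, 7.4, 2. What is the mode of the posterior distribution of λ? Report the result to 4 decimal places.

λ̂_MAP = 0.1993

The Exponential(rate=λ) likelihood is ∝ λ^n e^(−λΣtᵢ). Here n = 3 and Σtᵢ = 8.7 + 7.4 + 2 = 18.1.
Posterior ∝ λ^3e^(−12λ) · λ^3e^(−18.1λ) = λ^6e^(−30.1λ), i.e. Gamma(7, 30.1).
Mode = (a−1)/b = 6/30.1 ≈ 0.1993.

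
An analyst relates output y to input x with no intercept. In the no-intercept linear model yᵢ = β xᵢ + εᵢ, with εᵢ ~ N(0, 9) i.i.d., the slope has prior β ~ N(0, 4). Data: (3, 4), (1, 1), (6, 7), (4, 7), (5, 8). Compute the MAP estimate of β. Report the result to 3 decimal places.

log p(β | y) = −Σ(yᵢ − βxᵢ)²/(2·9) − β²/(2·4) + const.
Setting the derivative to zero: Σxᵢ(yᵢ − βxᵢ)/9 − β/4 = 0, so β = Σxᵢyᵢ / (Σxᵢ² + σ²/τ²).
Σxᵢyᵢ = 3·4 + 1·1 + 6·7 + 4·7 + 5·8 = 123; Σxᵢ² = 87; σ²/τ² = 2.25.
β̂_MAP = 123 / (87 + 2.25) = 123/89.25 ≈ 1.378.

β̂_MAP = 1.378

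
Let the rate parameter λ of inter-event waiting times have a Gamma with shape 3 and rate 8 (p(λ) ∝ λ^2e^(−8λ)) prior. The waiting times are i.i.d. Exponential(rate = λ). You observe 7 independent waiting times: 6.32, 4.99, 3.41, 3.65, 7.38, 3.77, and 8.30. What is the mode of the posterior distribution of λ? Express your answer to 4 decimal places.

λ̂_MAP = 0.1964

The Exponential(rate=λ) likelihood is ∝ λ^n e^(−λΣtᵢ). Here n = 7 and Σtᵢ = 6.32 + 4.99 + 3.41 + 3.65 + 7.38 + 3.77 + 8.30 = 37.82.
Posterior ∝ λ^2e^(−8λ) · λ^7e^(−37.82λ) = λ^9e^(−45.82λ), i.e. Gamma(10, 45.82).
Mode = (a−1)/b = 9/45.82 ≈ 0.1964.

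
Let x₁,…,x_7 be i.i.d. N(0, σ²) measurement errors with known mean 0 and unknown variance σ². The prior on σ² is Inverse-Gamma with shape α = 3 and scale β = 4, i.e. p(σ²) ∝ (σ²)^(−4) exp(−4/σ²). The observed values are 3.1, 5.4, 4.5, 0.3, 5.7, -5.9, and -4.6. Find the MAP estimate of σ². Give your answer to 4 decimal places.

Sum of squared deviations about the known mean: SS = (3.1−0)² + (5.4−0)² + (4.5−0)² + (0.3−0)² + (5.7−0)² + (-5.9−0)² + (-4.6−0)² = 147.57.
The Normal likelihood contributes (σ²)^(−n/2) exp(−SS/(2σ²)), so the posterior is Inverse-Gamma(α + n/2, β + SS/2) = Inverse-Gamma(6.5, 77.785).
The mode of Inverse-Gamma(a, b) is b/(a+1) = 77.785/7.5 ≈ 10.3713.

σ̂²_MAP = 10.3713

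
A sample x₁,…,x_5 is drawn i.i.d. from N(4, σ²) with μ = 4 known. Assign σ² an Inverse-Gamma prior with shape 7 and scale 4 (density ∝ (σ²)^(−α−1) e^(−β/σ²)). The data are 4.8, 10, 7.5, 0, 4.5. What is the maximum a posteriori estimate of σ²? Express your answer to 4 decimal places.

σ̂²_MAP = 3.4829

Sum of squared deviations about the known mean: SS = (4.8−4)² + (10−4)² + (7.5−4)² + (0−4)² + (4.5−4)² = 65.14.
The Normal likelihood contributes (σ²)^(−n/2) exp(−SS/(2σ²)), so the posterior is Inverse-Gamma(α + n/2, β + SS/2) = Inverse-Gamma(9.5, 36.57).
The mode of Inverse-Gamma(a, b) is b/(a+1) = 36.57/10.5 ≈ 3.4829.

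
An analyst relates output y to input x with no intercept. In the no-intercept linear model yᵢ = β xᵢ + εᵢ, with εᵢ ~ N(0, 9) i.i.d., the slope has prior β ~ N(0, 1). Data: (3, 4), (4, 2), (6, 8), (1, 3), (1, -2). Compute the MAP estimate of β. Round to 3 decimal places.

β̂_MAP = 0.958

log p(β | y) = −Σ(yᵢ − βxᵢ)²/(2·9) − β²/(2·1) + const.
Setting the derivative to zero: Σxᵢ(yᵢ − βxᵢ)/9 − β/1 = 0, so β = Σxᵢyᵢ / (Σxᵢ² + σ²/τ²).
Σxᵢyᵢ = 3·4 + 4·2 + 6·8 + 1·3 + 1·(-2) = 69; Σxᵢ² = 63; σ²/τ² = 9.
β̂_MAP = 69 / (63 + 9) = 69/72 ≈ 0.958.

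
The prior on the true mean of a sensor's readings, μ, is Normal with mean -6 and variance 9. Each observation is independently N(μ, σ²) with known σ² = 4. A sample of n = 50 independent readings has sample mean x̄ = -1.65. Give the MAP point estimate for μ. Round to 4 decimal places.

n = 50, x̄ = -1.65.
For a Normal prior and Normal likelihood with known variance, the posterior is Normal; its mode equals its mean, the precision-weighted average.
Prior precision 1/σ₀² = 1/9; data precision n/σ² = 50/4 = 12.5.
μ̂ = ((1/9)·(-6) + 12.5·(-1.65)) / (1/9 + 12.5) = (-511/24)/(227/18) = -1533/908 ≈ -1.6883.

μ̂_MAP = -1.6883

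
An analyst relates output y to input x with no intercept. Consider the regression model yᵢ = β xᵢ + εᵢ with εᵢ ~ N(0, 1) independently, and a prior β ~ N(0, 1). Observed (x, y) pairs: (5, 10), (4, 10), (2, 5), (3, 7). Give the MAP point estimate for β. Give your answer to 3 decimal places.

log p(β | y) = −Σ(yᵢ − βxᵢ)²/(2·1) − β²/(2·1) + const.
Setting the derivative to zero: Σxᵢ(yᵢ − βxᵢ)/1 − β/1 = 0, so β = Σxᵢyᵢ / (Σxᵢ² + σ²/τ²).
Σxᵢyᵢ = 5·10 + 4·10 + 2·5 + 3·7 = 121; Σxᵢ² = 54; σ²/τ² = 1.
β̂_MAP = 121 / (54 + 1) = 121/55 ≈ 2.200.

β̂_MAP = 2.200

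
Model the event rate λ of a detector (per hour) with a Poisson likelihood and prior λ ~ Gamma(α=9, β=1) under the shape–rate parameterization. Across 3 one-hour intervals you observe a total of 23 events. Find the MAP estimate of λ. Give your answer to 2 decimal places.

Σxᵢ = 23, n = 3.
Posterior ∝ λ^8e^(−1λ) · λ^23e^(−3λ) = λ^31e^(−4λ), i.e. Gamma(shape=32, rate=4).
The mode of a Gamma(a, b) with a ≥ 1 (shape–rate) is (a−1)/b = 31/4 ≈ 7.75.

λ̂_MAP = 7.75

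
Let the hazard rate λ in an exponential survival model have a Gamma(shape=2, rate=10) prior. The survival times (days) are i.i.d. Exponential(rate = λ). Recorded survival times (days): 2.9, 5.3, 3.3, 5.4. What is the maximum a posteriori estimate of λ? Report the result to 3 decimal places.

λ̂_MAP = 0.186

The Exponential(rate=λ) likelihood is ∝ λ^n e^(−λΣtᵢ). Here n = 4 and Σtᵢ = 2.9 + 5.3 + 3.3 + 5.4 = 16.9.
Posterior ∝ λe^(−10λ) · λ^4e^(−16.9λ) = λ^5e^(−26.9λ), i.e. Gamma(6, 26.9).
Mode = (a−1)/b = 5/26.9 ≈ 0.186.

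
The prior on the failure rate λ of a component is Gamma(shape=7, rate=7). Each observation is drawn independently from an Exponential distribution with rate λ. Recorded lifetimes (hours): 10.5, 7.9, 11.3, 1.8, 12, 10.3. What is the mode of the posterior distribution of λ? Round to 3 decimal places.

The Exponential(rate=λ) likelihood is ∝ λ^n e^(−λΣtᵢ). Here n = 6 and Σtᵢ = 10.5 + 7.9 + 11.3 + 1.8 + 12 + 10.3 = 53.8.
Posterior ∝ λ^6e^(−7λ) · λ^6e^(−53.8λ) = λ^12e^(−60.8λ), i.e. Gamma(13, 60.8).
Mode = (a−1)/b = 12/60.8 ≈ 0.197.

λ̂_MAP = 0.197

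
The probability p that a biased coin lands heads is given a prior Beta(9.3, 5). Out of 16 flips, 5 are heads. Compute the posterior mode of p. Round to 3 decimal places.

p̂_MAP = 0.470

Prior: Beta(9.3, 5).
Data: 5 successes in 16 trials. The binomial likelihood contributes p^5(1−p)^11, so the posterior is Beta(9.3+5, 5+11) = Beta(14.3, 16).
For Beta(a, b) with a, b > 1 the mode is (a−1)/(a+b−2) = 13.3/28.3 ≈ 0.470.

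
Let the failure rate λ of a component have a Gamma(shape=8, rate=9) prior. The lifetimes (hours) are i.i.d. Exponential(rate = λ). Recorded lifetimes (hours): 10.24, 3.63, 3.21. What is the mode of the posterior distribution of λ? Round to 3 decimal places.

λ̂_MAP = 0.383

The Exponential(rate=λ) likelihood is ∝ λ^n e^(−λΣtᵢ). Here n = 3 and Σtᵢ = 10.24 + 3.63 + 3.21 = 17.08.
Posterior ∝ λ^7e^(−9λ) · λ^3e^(−17.08λ) = λ^10e^(−26.08λ), i.e. Gamma(11, 26.08).
Mode = (a−1)/b = 10/26.08 ≈ 0.383.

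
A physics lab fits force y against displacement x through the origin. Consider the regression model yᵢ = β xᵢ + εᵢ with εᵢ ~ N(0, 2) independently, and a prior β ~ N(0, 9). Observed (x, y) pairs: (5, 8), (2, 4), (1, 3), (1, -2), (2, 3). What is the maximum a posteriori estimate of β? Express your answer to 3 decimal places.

β̂_MAP = 1.562

log p(β | y) = −Σ(yᵢ − βxᵢ)²/(2·2) − β²/(2·9) + const.
Setting the derivative to zero: Σxᵢ(yᵢ − βxᵢ)/2 − β/9 = 0, so β = Σxᵢyᵢ / (Σxᵢ² + σ²/τ²).
Σxᵢyᵢ = 5·8 + 2·4 + 1·3 + 1·(-2) + 2·3 = 55; Σxᵢ² = 35; σ²/τ² = 2/9.
β̂_MAP = 55 / (35 + 2/9) = 55/(317/9) = 495/317 ≈ 1.562.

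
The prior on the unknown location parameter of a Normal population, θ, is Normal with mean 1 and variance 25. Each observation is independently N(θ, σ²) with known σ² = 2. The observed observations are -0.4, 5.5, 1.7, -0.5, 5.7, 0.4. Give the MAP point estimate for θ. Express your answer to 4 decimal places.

n = 6; x̄ = ((-0.4) + 5.5 + 1.7 + (-0.5) + 5.7 + 0.4)/6 = 12.4/6 = 31/15 ≈ 2.0667.
For a Normal prior and Normal likelihood with known variance, the posterior is Normal; its mode equals its mean, the precision-weighted average.
Prior precision 1/σ₀² = 1/25 = 0.04; data precision n/σ² = 6/2 = 3.
θ̂ = (0.04·1 + 3·(31/15)) / (0.04 + 3) = 6.24/3.04 = 39/19 ≈ 2.0526.

θ̂_MAP = 2.0526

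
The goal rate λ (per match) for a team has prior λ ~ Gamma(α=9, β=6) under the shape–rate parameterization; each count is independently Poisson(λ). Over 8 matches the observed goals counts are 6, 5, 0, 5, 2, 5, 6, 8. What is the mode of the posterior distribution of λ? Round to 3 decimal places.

Σxᵢ = 6+5+0+5+2+5+6+8 = 37, with n = 8.
Posterior ∝ λ^8e^(−6λ) · λ^37e^(−8λ) = λ^45e^(−14λ), i.e. Gamma(shape=46, rate=14).
The mode of a Gamma(a, b) with a ≥ 1 (shape–rate) is (a−1)/b = 45/14 ≈ 3.214.

λ̂_MAP = 3.214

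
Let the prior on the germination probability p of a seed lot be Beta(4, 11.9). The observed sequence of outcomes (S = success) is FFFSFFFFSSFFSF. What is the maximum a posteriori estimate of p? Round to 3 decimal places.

p̂_MAP = 0.251

Prior: Beta(4, 11.9).
Data: 4 successes in 14 trials (from the sequence). The binomial likelihood contributes p^4(1−p)^10, so the posterior is Beta(4+4, 11.9+10) = Beta(8, 21.9).
For Beta(a, b) with a, b > 1 the mode is (a−1)/(a+b−2) = 7/27.9 ≈ 0.251.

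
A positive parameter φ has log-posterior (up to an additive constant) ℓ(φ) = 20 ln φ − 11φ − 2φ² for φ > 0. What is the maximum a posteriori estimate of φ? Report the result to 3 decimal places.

φ̂_MAP = 1.250

ℓ'(φ) = 20/φ − 11 − 4φ. Setting this to zero and multiplying by φ: 4φ² + 11φ − 20 = 0.
φ = (−11 + √(11² + 4·4·20)) / (2·4) = (−11 + √441) / 8 = (−11 + 21)/8 = 5/4.
ℓ''(φ) = −20/φ² − 4 < 0, confirming a maximum.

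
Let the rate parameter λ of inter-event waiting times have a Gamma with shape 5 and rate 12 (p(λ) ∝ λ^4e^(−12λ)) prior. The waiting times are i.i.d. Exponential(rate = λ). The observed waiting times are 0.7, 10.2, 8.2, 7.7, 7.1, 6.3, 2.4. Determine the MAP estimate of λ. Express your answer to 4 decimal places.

λ̂_MAP = 0.2015

The Exponential(rate=λ) likelihood is ∝ λ^n e^(−λΣtᵢ). Here n = 7 and Σtᵢ = 0.7 + 10.2 + 8.2 + 7.7 + 7.1 + 6.3 + 2.4 = 42.6.
Posterior ∝ λ^4e^(−12λ) · λ^7e^(−42.6λ) = λ^11e^(−54.6λ), i.e. Gamma(12, 54.6).
Mode = (a−1)/b = 11/54.6 ≈ 0.2015.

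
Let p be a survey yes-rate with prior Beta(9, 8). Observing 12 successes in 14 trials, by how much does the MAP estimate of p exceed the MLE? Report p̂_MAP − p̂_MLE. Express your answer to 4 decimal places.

MAP − MLE = -0.1675

Posterior is Beta(21, 10); MAP = (21−1)/(31−2) = 20/29 ≈ 0.68966.
MLE ignores the prior: p̂_MLE = k/n = 12/14 ≈ 0.85714.
Difference = 20/29 − 12/14 = -34/203 ≈ -0.1675.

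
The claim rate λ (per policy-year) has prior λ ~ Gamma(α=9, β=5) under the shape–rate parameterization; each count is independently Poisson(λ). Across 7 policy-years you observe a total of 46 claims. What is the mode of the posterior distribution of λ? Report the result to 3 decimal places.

Σxᵢ = 46, n = 7.
Posterior ∝ λ^8e^(−5λ) · λ^46e^(−7λ) = λ^54e^(−12λ), i.e. Gamma(shape=55, rate=12).
The mode of a Gamma(a, b) with a ≥ 1 (shape–rate) is (a−1)/b = 54/12 ≈ 4.500.

λ̂_MAP = 4.500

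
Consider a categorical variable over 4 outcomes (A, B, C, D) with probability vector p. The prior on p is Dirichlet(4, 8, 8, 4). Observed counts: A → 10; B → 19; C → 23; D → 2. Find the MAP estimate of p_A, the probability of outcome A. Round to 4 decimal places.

The posterior is Dirichlet(αᵢ + nᵢ) = Dirichlet(14, 27, 31, 6).
For a Dirichlet(a₁,…,a_K) with all aᵢ > 1, the mode has j-th component (aⱼ − 1)/(Σaᵢ − K).
Here Σaᵢ = 78 and K = 4, so p_A = (14 − 1)/(78 − 4) = 13/74 ≈ 0.1757.

MAP estimate of p_A = 0.1757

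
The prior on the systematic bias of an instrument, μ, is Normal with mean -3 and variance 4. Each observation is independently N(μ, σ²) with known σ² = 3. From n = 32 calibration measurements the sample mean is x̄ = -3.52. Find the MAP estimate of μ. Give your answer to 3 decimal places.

μ̂_MAP = -3.508

n = 32, x̄ = -3.52.
For a Normal prior and Normal likelihood with known variance, the posterior is Normal; its mode equals its mean, the precision-weighted average.
Prior precision 1/σ₀² = 1/4 = 0.25; data precision n/σ² = 32/3.
μ̂ = (0.25·(-3) + (32/3)·(-3.52)) / (0.25 + 32/3) = (-11489/300)/(131/12) = -11489/3275 ≈ -3.508.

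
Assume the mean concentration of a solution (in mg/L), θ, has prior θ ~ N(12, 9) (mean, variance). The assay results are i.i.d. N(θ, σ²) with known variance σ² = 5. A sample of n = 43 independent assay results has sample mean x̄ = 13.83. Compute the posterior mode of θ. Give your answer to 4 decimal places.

θ̂_MAP = 13.8067

n = 43, x̄ = 13.83.
For a Normal prior and Normal likelihood with known variance, the posterior is Normal; its mode equals its mean, the precision-weighted average.
Prior precision 1/σ₀² = 1/9; data precision n/σ² = 43/5 = 8.6.
θ̂ = ((1/9)·12 + 8.6·13.83) / (1/9 + 8.6) = (180407/1500)/(392/45) = 541221/39200 ≈ 13.8067.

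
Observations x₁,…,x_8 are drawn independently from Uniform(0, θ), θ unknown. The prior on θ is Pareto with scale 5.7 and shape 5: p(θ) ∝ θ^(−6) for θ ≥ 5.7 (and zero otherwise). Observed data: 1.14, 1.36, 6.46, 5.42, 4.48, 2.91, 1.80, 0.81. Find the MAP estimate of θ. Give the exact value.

θ̂_MAP = 6.46

The Uniform(0, θ) likelihood is θ^(−n) for θ ≥ max(xᵢ), zero otherwise. Here max(xᵢ) = 6.46.
Posterior ∝ θ^(−6) · θ^(−8) = θ^(−14) on θ ≥ max(5.7, 6.46) = 6.46.
This density is strictly decreasing in θ, so the posterior mode lies at the lower boundary of the support.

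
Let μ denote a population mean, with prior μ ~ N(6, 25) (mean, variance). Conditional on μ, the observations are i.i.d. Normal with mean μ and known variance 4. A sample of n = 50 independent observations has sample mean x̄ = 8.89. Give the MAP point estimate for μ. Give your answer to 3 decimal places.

μ̂_MAP = 8.881

n = 50, x̄ = 8.89.
For a Normal prior and Normal likelihood with known variance, the posterior is Normal; its mode equals its mean, the precision-weighted average.
Prior precision 1/σ₀² = 1/25 = 0.04; data precision n/σ² = 50/4 = 12.5.
μ̂ = (0.04·6 + 12.5·8.89) / (0.04 + 12.5) = 111.365/12.54 = 22273/2508 ≈ 8.881.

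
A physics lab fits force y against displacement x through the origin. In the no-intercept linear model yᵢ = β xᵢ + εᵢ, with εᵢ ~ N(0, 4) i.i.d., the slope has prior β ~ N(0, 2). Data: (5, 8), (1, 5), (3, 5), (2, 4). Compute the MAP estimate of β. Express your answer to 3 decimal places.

log p(β | y) = −Σ(yᵢ − βxᵢ)²/(2·4) − β²/(2·2) + const.
Setting the derivative to zero: Σxᵢ(yᵢ − βxᵢ)/4 − β/2 = 0, so β = Σxᵢyᵢ / (Σxᵢ² + σ²/τ²).
Σxᵢyᵢ = 5·8 + 1·5 + 3·5 + 2·4 = 68; Σxᵢ² = 39; σ²/τ² = 2.
β̂_MAP = 68 / (39 + 2) = 68/41 ≈ 1.659.

β̂_MAP = 1.659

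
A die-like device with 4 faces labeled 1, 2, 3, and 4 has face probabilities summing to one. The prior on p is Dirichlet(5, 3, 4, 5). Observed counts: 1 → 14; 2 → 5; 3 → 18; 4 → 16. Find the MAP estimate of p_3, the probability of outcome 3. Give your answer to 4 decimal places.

MAP estimate: 0.3182

The posterior is Dirichlet(αᵢ + nᵢ) = Dirichlet(19, 8, 22, 21).
For a Dirichlet(a₁,…,a_K) with all aᵢ > 1, the mode has j-th component (aⱼ − 1)/(Σaᵢ − K).
Here Σaᵢ = 70 and K = 4, so p_3 = (22 − 1)/(70 − 4) = 21/66 ≈ 0.3182.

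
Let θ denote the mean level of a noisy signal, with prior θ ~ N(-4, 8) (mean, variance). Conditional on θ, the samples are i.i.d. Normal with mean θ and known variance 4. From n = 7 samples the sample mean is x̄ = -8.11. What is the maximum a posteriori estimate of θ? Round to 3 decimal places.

n = 7, x̄ = -8.11.
For a Normal prior and Normal likelihood with known variance, the posterior is Normal; its mode equals its mean, the precision-weighted average.
Prior precision 1/σ₀² = 1/8 = 0.125; data precision n/σ² = 7/4 = 1.75.
θ̂ = (0.125·(-4) + 1.75·(-8.11)) / (0.125 + 1.75) = (-14.6925)/1.875 = -7.836.

θ̂_MAP = -7.836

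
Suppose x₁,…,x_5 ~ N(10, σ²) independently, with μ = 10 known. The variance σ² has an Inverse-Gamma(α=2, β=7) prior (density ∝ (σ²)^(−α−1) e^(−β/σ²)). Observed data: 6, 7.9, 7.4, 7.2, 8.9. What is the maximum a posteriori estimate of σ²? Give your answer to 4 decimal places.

Sum of squared deviations about the known mean: SS = (6−10)² + (7.9−10)² + (7.4−10)² + (7.2−10)² + (8.9−10)² = 36.22.
The Normal likelihood contributes (σ²)^(−n/2) exp(−SS/(2σ²)), so the posterior is Inverse-Gamma(α + n/2, β + SS/2) = Inverse-Gamma(4.5, 25.11).
The mode of Inverse-Gamma(a, b) is b/(a+1) = 25.11/5.5 ≈ 4.5655.

σ̂²_MAP = 4.5655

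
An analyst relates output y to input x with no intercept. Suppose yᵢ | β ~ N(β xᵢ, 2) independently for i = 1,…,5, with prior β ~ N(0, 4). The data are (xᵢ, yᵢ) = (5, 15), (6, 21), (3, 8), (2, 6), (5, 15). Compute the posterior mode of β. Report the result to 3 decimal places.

log p(β | y) = −Σ(yᵢ − βxᵢ)²/(2·2) − β²/(2·4) + const.
Setting the derivative to zero: Σxᵢ(yᵢ − βxᵢ)/2 − β/4 = 0, so β = Σxᵢyᵢ / (Σxᵢ² + σ²/τ²).
Σxᵢyᵢ = 5·15 + 6·21 + 3·8 + 2·6 + 5·15 = 312; Σxᵢ² = 99; σ²/τ² = 0.5.
β̂_MAP = 312 / (99 + 0.5) = 312/99.5 ≈ 3.136.

β̂_MAP = 3.136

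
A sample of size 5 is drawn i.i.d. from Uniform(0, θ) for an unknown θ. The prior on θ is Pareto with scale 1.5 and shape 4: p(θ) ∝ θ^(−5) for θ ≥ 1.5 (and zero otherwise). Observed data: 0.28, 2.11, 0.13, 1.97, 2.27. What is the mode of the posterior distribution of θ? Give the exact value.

θ̂_MAP = 2.27

The Uniform(0, θ) likelihood is θ^(−n) for θ ≥ max(xᵢ), zero otherwise. Here max(xᵢ) = 2.27.
Posterior ∝ θ^(−5) · θ^(−5) = θ^(−10) on θ ≥ max(1.5, 2.27) = 2.27.
This density is strictly decreasing in θ, so the posterior mode lies at the lower boundary of the support.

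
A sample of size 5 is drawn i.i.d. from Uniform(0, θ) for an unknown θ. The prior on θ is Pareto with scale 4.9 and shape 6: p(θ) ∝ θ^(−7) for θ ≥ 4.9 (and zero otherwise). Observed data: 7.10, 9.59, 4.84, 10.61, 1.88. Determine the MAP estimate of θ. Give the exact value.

The Uniform(0, θ) likelihood is θ^(−n) for θ ≥ max(xᵢ), zero otherwise. Here max(xᵢ) = 10.61.
Posterior ∝ θ^(−7) · θ^(−5) = θ^(−12) on θ ≥ max(4.9, 10.61) = 10.61.
This density is strictly decreasing in θ, so the posterior mode lies at the lower boundary of the support.

θ̂_MAP = 10.61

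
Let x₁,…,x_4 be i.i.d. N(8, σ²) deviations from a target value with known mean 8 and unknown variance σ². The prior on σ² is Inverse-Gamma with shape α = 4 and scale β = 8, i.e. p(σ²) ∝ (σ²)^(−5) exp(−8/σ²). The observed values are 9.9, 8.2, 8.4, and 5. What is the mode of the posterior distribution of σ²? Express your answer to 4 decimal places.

σ̂²_MAP = 2.0579

Sum of squared deviations about the known mean: SS = (9.9−8)² + (8.2−8)² + (8.4−8)² + (5−8)² = 12.81.
The Normal likelihood contributes (σ²)^(−n/2) exp(−SS/(2σ²)), so the posterior is Inverse-Gamma(α + n/2, β + SS/2) = Inverse-Gamma(6, 14.405).
The mode of Inverse-Gamma(a, b) is b/(a+1) = 14.405/7 ≈ 2.0579.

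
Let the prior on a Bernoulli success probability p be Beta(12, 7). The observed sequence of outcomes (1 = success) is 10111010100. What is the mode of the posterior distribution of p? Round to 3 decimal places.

p̂_MAP = 0.607

Prior: Beta(12, 7).
Data: 6 successes in 11 trials (from the sequence). The binomial likelihood contributes p^6(1−p)^5, so the posterior is Beta(12+6, 7+5) = Beta(18, 12).
For Beta(a, b) with a, b > 1 the mode is (a−1)/(a+b−2) = 17/28 ≈ 0.607.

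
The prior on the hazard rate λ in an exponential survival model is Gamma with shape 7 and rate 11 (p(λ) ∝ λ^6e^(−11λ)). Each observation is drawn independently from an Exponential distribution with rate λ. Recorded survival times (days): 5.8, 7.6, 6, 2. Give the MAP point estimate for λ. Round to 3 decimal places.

λ̂_MAP = 0.309

The Exponential(rate=λ) likelihood is ∝ λ^n e^(−λΣtᵢ). Here n = 4 and Σtᵢ = 5.8 + 7.6 + 6 + 2 = 21.4.
Posterior ∝ λ^6e^(−11λ) · λ^4e^(−21.4λ) = λ^10e^(−32.4λ), i.e. Gamma(11, 32.4).
Mode = (a−1)/b = 10/32.4 ≈ 0.309.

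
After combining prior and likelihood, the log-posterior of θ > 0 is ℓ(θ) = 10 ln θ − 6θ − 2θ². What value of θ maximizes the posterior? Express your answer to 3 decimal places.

θ̂_MAP = 1.000

ℓ'(θ) = 10/θ − 6 − 4θ. Setting this to zero and multiplying by θ: 4θ² + 6θ − 10 = 0.
θ = (−6 + √(6² + 4·4·10)) / (2·4) = (−6 + √196) / 8 = (−6 + 14)/8 = 1.
ℓ''(θ) = −10/θ² − 4 < 0, confirming a maximum.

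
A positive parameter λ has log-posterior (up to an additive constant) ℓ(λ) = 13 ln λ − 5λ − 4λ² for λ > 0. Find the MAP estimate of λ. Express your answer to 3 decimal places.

λ̂_MAP = 1.000

ℓ'(λ) = 13/λ − 5 − 8λ. Setting this to zero and multiplying by λ: 8λ² + 5λ − 13 = 0.
λ = (−5 + √(5² + 4·8·13)) / (2·8) = (−5 + √441) / 16 = (−5 + 21)/16 = 1.
ℓ''(λ) = −13/λ² − 8 < 0, confirming a maximum.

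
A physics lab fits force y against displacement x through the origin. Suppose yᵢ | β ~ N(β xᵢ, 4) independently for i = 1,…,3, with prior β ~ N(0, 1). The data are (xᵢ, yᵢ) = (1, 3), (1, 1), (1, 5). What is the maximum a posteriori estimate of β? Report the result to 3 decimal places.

log p(β | y) = −Σ(yᵢ − βxᵢ)²/(2·4) − β²/(2·1) + const.
Setting the derivative to zero: Σxᵢ(yᵢ − βxᵢ)/4 − β/1 = 0, so β = Σxᵢyᵢ / (Σxᵢ² + σ²/τ²).
Σxᵢyᵢ = 1·3 + 1·1 + 1·5 = 9; Σxᵢ² = 3; σ²/τ² = 4.
β̂_MAP = 9 / (3 + 4) = 9/7 ≈ 1.286.

β̂_MAP = 1.286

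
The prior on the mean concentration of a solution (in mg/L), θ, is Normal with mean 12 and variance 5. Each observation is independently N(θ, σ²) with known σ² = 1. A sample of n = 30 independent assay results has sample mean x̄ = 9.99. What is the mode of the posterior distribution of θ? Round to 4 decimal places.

θ̂_MAP = 10.0033

n = 30, x̄ = 9.99.
For a Normal prior and Normal likelihood with known variance, the posterior is Normal; its mode equals its mean, the precision-weighted average.
Prior precision 1/σ₀² = 1/5 = 0.2; data precision n/σ² = 30/1 = 30.
θ̂ = (0.2·12 + 30·9.99) / (0.2 + 30) = 302.1/30.2 = 3021/302 ≈ 10.0033.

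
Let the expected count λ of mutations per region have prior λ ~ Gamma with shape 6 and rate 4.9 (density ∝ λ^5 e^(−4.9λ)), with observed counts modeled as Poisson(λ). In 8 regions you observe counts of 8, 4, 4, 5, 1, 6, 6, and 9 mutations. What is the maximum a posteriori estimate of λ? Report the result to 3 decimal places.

λ̂_MAP = 3.721

Σxᵢ = 8+4+4+5+1+6+6+9 = 43, with n = 8.
Posterior ∝ λ^5e^(−4.9λ) · λ^43e^(−8λ) = λ^48e^(−12.9λ), i.e. Gamma(shape=49, rate=12.9).
The mode of a Gamma(a, b) with a ≥ 1 (shape–rate) is (a−1)/b = 48/12.9 ≈ 3.721.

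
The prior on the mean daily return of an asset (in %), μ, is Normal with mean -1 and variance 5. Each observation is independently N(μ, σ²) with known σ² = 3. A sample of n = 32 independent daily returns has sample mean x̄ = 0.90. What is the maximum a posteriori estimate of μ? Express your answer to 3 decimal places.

μ̂_MAP = 0.865

n = 32, x̄ = 0.90.
For a Normal prior and Normal likelihood with known variance, the posterior is Normal; its mode equals its mean, the precision-weighted average.
Prior precision 1/σ₀² = 1/5 = 0.2; data precision n/σ² = 32/3.
μ̂ = (0.2·(-1) + (32/3)·0.9) / (0.2 + 32/3) = 9.4/(163/15) = 141/163 ≈ 0.865.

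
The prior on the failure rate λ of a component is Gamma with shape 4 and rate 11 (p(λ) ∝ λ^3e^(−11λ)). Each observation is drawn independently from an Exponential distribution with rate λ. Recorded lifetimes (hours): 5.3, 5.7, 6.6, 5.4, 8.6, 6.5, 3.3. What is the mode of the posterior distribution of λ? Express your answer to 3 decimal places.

λ̂_MAP = 0.191

The Exponential(rate=λ) likelihood is ∝ λ^n e^(−λΣtᵢ). Here n = 7 and Σtᵢ = 5.3 + 5.7 + 6.6 + 5.4 + 8.6 + 6.5 + 3.3 = 41.4.
Posterior ∝ λ^3e^(−11λ) · λ^7e^(−41.4λ) = λ^10e^(−52.4λ), i.e. Gamma(11, 52.4).
Mode = (a−1)/b = 10/52.4 ≈ 0.191.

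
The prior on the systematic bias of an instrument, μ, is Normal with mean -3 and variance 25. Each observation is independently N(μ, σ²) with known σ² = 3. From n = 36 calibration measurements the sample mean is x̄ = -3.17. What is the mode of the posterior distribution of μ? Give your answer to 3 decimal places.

μ̂_MAP = -3.169

n = 36, x̄ = -3.17.
For a Normal prior and Normal likelihood with known variance, the posterior is Normal; its mode equals its mean, the precision-weighted average.
Prior precision 1/σ₀² = 1/25 = 0.04; data precision n/σ² = 36/3 = 12.
μ̂ = (0.04·(-3) + 12·(-3.17)) / (0.04 + 12) = (-38.16)/12.04 = -954/301 ≈ -3.169.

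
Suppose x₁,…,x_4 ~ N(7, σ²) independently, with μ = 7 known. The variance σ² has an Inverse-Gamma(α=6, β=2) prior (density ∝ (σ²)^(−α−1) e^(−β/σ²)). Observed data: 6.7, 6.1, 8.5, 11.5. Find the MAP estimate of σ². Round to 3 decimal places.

Sum of squared deviations about the known mean: SS = (6.7−7)² + (6.1−7)² + (8.5−7)² + (11.5−7)² = 23.4.
The Normal likelihood contributes (σ²)^(−n/2) exp(−SS/(2σ²)), so the posterior is Inverse-Gamma(α + n/2, β + SS/2) = Inverse-Gamma(8, 13.7).
The mode of Inverse-Gamma(a, b) is b/(a+1) = 13.7/9 ≈ 1.522.

σ̂²_MAP = 1.522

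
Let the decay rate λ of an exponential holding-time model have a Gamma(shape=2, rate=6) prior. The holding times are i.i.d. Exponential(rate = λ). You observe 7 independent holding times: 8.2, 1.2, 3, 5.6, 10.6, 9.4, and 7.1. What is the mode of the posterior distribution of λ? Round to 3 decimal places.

λ̂_MAP = 0.157

The Exponential(rate=λ) likelihood is ∝ λ^n e^(−λΣtᵢ). Here n = 7 and Σtᵢ = 8.2 + 1.2 + 3 + 5.6 + 10.6 + 9.4 + 7.1 = 45.1.
Posterior ∝ λe^(−6λ) · λ^7e^(−45.1λ) = λ^8e^(−51.1λ), i.e. Gamma(9, 51.1).
Mode = (a−1)/b = 8/51.1 ≈ 0.157.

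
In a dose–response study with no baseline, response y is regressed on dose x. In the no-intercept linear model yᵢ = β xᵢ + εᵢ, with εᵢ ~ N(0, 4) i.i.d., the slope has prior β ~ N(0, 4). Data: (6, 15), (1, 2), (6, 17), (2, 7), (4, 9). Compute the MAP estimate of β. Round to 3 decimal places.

β̂_MAP = 2.596

log p(β | y) = −Σ(yᵢ − βxᵢ)²/(2·4) − β²/(2·4) + const.
Setting the derivative to zero: Σxᵢ(yᵢ − βxᵢ)/4 − β/4 = 0, so β = Σxᵢyᵢ / (Σxᵢ² + σ²/τ²).
Σxᵢyᵢ = 6·15 + 1·2 + 6·17 + 2·7 + 4·9 = 244; Σxᵢ² = 93; σ²/τ² = 1.
β̂_MAP = 244 / (93 + 1) = 244/94 ≈ 2.596.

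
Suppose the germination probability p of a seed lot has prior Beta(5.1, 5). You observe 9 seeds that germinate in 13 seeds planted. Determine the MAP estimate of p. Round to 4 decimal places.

Prior: Beta(5.1, 5).
Data: 9 successes in 13 trials. The binomial likelihood contributes p^9(1−p)^4, so the posterior is Beta(5.1+9, 5+4) = Beta(14.1, 9).
For Beta(a, b) with a, b > 1 the mode is (a−1)/(a+b−2) = 13.1/21.1 ≈ 0.6209.

p̂_MAP = 0.6209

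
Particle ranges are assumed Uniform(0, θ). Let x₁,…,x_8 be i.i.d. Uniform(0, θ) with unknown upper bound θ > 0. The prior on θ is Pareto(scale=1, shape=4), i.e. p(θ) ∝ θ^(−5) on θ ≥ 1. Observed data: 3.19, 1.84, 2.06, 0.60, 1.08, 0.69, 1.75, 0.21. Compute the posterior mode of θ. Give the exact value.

The Uniform(0, θ) likelihood is θ^(−n) for θ ≥ max(xᵢ), zero otherwise. Here max(xᵢ) = 3.19.
Posterior ∝ θ^(−5) · θ^(−8) = θ^(−13) on θ ≥ max(1, 3.19) = 3.19.
This density is strictly decreasing in θ, so the posterior mode lies at the lower boundary of the support.

θ̂_MAP = 3.19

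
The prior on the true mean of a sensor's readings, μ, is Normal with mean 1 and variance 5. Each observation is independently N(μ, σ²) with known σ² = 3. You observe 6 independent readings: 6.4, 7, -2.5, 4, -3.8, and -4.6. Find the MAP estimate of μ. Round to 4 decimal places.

n = 6; x̄ = (6.4 + 7 + (-2.5) + 4 + (-3.8) + (-4.6))/6 = 6.5/6 = 13/12 ≈ 1.0833.
For a Normal prior and Normal likelihood with known variance, the posterior is Normal; its mode equals its mean, the precision-weighted average.
Prior precision 1/σ₀² = 1/5 = 0.2; data precision n/σ² = 6/3 = 2.
μ̂ = (0.2·1 + 2·(13/12)) / (0.2 + 2) = (71/30)/2.2 = 71/66 ≈ 1.0758.

μ̂_MAP = 1.0758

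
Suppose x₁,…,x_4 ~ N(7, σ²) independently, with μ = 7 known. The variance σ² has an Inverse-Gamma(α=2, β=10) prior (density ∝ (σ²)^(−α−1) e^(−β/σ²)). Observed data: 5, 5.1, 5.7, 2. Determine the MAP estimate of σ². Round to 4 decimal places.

σ̂²_MAP = 5.4300

Sum of squared deviations about the known mean: SS = (5−7)² + (5.1−7)² + (5.7−7)² + (2−7)² = 34.3.
The Normal likelihood contributes (σ²)^(−n/2) exp(−SS/(2σ²)), so the posterior is Inverse-Gamma(α + n/2, β + SS/2) = Inverse-Gamma(4, 27.15).
The mode of Inverse-Gamma(a, b) is b/(a+1) = 27.15/5 ≈ 5.4300.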